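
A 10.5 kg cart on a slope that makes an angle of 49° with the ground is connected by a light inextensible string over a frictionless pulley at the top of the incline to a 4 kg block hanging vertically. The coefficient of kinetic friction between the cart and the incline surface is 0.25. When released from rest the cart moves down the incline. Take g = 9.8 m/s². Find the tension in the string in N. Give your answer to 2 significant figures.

45 N

For the cart on the incline: the weight component along the slope is m₁g sin 49° = 10.5 × 9.8 × 0.7547 = 77.659 N and the normal force is N = m₁g cos 49° = 67.508 N.
Kinetic friction opposes the cart's motion down the incline: f = μN = 0.25 × 67.508 = 16.877 N acting up the slope.
Newton's second law for the cart (down-slope positive): 77.659 − 16.877 − T = 10.5 a. For the hanging block (upward positive): T − 4 × 9.8 = 4 a.
Adding the two equations eliminates T: 21.582 = 14.5 a, so a = 1.4884 m/s².
Then from the hanging block's equation, T = 4 × (9.8 + 1.4884) = 45.154 N.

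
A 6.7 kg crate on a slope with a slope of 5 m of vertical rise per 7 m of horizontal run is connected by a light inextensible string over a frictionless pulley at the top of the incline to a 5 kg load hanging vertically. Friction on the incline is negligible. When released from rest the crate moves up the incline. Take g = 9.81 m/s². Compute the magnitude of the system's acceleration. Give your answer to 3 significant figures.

For the crate on the incline: the weight component along the slope is m₁g sin 35.54° = 6.7 × 9.81 × 0.5812 = 38.201 N and the normal force is N = m₁g cos 35.54° = 53.484 N.
Newton's second law for the crate (up-slope positive): T − 38.201 = 6.7 a. For the hanging load (downward positive): 5 × 9.81 − T = 5 a.
Adding the two equations eliminates T: 10.849 = 11.7 a, so a = 0.9273 m/s².

0.927 m/s²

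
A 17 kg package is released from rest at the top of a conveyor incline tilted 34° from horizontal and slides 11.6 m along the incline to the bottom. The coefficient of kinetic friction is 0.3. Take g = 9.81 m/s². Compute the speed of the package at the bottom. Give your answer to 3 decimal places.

The weight component along the incline is mg sin 34° = 93.257 N and the normal force is N = mg cos 34° = 138.259 N.
Friction up the slope is f = μN = 0.3 × 138.259 = 41.478 N, so the net downslope force is 93.257 − 41.478 = 51.779 N and a = 51.779 / 17 = 3.0458 m/s².
Starting from rest over a distance of 11.6 m, v² = 2aL = 2 × 3.0458 × 11.6 = 70.6626, so v = 8.4061 m/s.

8.406 m/s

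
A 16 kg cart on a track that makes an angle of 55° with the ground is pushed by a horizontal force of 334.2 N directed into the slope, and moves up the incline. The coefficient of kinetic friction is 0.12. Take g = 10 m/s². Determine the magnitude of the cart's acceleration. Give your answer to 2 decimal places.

The horizontal push has components F cos 55° = 334.2 × 0.5736 = 191.697 N up the incline and F sin 55° = 334.2 × 0.8192 = 273.777 N pressing into the surface.
The normal force is therefore N = mg cos 55° + F sin 55° = 91.776 + 273.777 = 365.553 N, and kinetic friction down the slope is μN = 0.12 × 365.553 = 43.866 N.
Along the incline: F cos 55° − mg sin 55° − μN = ma, so 191.697 − 131.072 − 43.866 = 16 a, giving a = 1.0474 m/s².

1.05 m/s²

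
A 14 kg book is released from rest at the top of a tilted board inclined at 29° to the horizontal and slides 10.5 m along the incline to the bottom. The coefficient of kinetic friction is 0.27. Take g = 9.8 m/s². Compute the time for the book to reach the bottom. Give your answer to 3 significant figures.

The weight component along the incline is mg sin 29° = 66.516 N and the normal force is N = mg cos 29° = 119.998 N.
Friction up the slope is f = μN = 0.27 × 119.998 = 32.399 N, so the net downslope force is 66.516 − 32.399 = 34.117 N and a = 34.117 / 14 = 2.4369 m/s².
Starting from rest, L = ½at², so t = √(2L/a) = √(2 × 10.5 / 2.4369) = 2.9356 s.

2.94 s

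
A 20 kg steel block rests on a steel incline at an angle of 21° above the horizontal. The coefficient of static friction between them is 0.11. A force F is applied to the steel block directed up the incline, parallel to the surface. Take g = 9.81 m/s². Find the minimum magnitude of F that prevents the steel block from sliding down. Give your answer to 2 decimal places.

The normal force is N = mg cos 21° = 183.168 N. With F at its minimum the steel block is on the verge of sliding down, so static friction is at its maximum μ_s N = 0.11 × 183.168 = 20.148 N and acts up the slope.
Equilibrium along the incline: F + μ_s N = mg sin 21°, so F = 70.312 − 20.148 = 50.164 N.

50.16 N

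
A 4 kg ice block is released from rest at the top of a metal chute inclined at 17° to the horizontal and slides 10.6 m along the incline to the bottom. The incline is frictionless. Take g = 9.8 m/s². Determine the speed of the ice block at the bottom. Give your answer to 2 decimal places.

The weight component along the incline is mg sin 17° = 11.461 N and the normal force is N = mg cos 17° = 37.487 N.
With no friction, a = g sin 17° = 2.8652 m/s².
Starting from rest over a distance of 10.6 m, v² = 2aL = 2 × 2.8652 × 10.6 = 60.7422, so v = 7.7937 m/s.

7.79 m/s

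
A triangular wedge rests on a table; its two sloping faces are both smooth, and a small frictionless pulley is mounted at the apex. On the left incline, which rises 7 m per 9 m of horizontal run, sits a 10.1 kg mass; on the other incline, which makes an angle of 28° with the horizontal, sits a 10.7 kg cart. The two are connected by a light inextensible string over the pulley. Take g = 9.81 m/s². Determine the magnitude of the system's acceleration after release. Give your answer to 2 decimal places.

Resolve each weight along its own incline: the 10.1 kg mass has component 10.1 × 9.81 × sin 37.87° = 60.830 N down its slope, and the 10.7 kg mass has 10.7 × 9.81 × sin 28° = 49.279 N down its slope.
The 10.1 kg side's 60.830 N exceeds the other side's 49.279 N, so that mass slides down and the 10.7 kg mass slides up. Taking that direction as positive, Newton's second law for the whole system gives 60.830 − 49.279 = (10.1 + 10.7) a, so a = 11.551 / 20.8 = 0.5553 m/s².

0.56 m/s²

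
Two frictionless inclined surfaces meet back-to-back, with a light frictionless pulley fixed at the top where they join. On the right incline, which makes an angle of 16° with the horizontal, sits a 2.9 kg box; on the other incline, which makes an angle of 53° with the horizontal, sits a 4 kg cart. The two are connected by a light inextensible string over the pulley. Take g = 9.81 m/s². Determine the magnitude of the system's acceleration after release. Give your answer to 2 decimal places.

3.41 m/s²

Resolve each weight along its own incline: the 2.9 kg mass has component 2.9 × 9.81 × sin 16° = 7.842 N down its slope, and the 4 kg mass has 4 × 9.81 × sin 53° = 31.338 N down its slope.
The 4 kg side's 31.338 N exceeds the other side's 7.842 N, so that mass slides down and the 2.9 kg mass slides up. Taking that direction as positive, Newton's second law for the whole system gives 31.338 − 7.842 = (2.9 + 4) a, so a = 23.496 / 6.9 = 3.4052 m/s².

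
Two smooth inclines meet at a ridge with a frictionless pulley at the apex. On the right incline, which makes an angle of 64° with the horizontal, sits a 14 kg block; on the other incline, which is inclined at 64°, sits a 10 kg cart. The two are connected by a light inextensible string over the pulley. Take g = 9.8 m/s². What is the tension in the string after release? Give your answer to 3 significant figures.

Resolve each weight along its own incline: the 14 kg mass has component 14 × 9.8 × sin 64° = 123.315 N down its slope, and the 10 kg mass has 10 × 9.8 × sin 64° = 88.082 N down its slope.
The 14 kg side's 123.315 N exceeds the other side's 88.082 N, so that mass slides down and the 10 kg mass slides up. Taking that direction as positive, Newton's second law for the whole system gives 123.315 − 88.082 = (14 + 10) a, so a = 35.233 / 24 = 1.4680 m/s².
For the 10 kg mass (up-slope positive): T − 88.082 = 10 × 1.4680, so T = 102.762 N.

103 N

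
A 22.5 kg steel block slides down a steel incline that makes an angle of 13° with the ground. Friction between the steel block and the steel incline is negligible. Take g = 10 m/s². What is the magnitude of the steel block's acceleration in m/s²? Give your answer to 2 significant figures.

Resolving the weight along the incline: the component pulling the steel block down the slope is mg sin 13° = 22.5 × 10 × 0.2250 = 50.625 N, and the normal force is N = mg cos 13° = 22.5 × 10 × 0.9744 = 219.240 N.
With no friction the net force along the incline is 50.625 N, so a = g sin 13° = 50.625 / 22.5 = 2.2500 m/s².

2.2 m/s²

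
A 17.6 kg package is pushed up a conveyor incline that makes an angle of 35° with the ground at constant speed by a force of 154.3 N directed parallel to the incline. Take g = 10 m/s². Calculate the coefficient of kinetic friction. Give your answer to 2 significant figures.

0.37

At constant speed ΣF = 0 along the incline. The applied 154.3 N acts up the slope; the weight component mg sin 35° = 100.949 N and kinetic friction μN both act down the slope.
So 154.3 = 100.949 + μ × 144.171, giving μ = (154.3 − 100.949) / 144.171 = 0.3701.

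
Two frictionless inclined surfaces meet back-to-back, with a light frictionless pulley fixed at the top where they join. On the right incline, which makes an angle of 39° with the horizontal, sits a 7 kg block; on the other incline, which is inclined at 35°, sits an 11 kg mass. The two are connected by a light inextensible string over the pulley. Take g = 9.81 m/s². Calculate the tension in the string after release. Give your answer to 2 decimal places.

Resolve each weight along its own incline: the 7 kg mass has component 7 × 9.81 × sin 39° = 43.215 N down its slope, and the 11 kg mass has 11 × 9.81 × sin 35° = 61.895 N down its slope.
The 11 kg side's 61.895 N exceeds the other side's 43.215 N, so that mass slides down and the 7 kg mass slides up. Taking that direction as positive, Newton's second law for the whole system gives 61.895 − 43.215 = (7 + 11) a, so a = 18.680 / 18 = 1.0378 m/s².
For the 7 kg mass (up-slope positive): T − 43.215 = 7 × 1.0378, so T = 50.480 N.

50.48 N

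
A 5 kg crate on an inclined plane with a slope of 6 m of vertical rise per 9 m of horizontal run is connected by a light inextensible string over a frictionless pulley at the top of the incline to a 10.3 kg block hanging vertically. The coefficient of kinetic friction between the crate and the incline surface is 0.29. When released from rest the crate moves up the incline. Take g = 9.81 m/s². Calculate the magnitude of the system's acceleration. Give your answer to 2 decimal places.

4.05 m/s²

For the crate on the incline: the weight component along the slope is m₁g sin 33.69° = 5 × 9.81 × 0.5547 = 27.208 N and the normal force is N = m₁g cos 33.69° = 40.812 N.
Kinetic friction opposes the crate's motion up the incline: f = μN = 0.29 × 40.812 = 11.835 N acting down the slope.
Newton's second law for the crate (up-slope positive): T − 27.208 − 11.835 = 5 a. For the hanging block (downward positive): 10.3 × 9.81 − T = 10.3 a.
Adding the two equations eliminates T: 62.000 = 15.3 a, so a = 4.0523 m/s².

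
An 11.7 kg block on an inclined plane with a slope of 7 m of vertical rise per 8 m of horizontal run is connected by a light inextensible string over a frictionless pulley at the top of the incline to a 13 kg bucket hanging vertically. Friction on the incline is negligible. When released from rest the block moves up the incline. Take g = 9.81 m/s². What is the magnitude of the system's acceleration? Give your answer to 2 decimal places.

For the block on the incline: the weight component along the slope is m₁g sin 41.19° = 11.7 × 9.81 × 0.6585 = 75.581 N and the normal force is N = m₁g cos 41.19° = 86.378 N.
Newton's second law for the block (up-slope positive): T − 75.581 = 11.7 a. For the hanging bucket (downward positive): 13 × 9.81 − T = 13 a.
Adding the two equations eliminates T: 51.949 = 24.7 a, so a = 2.1032 m/s².

2.10 m/s²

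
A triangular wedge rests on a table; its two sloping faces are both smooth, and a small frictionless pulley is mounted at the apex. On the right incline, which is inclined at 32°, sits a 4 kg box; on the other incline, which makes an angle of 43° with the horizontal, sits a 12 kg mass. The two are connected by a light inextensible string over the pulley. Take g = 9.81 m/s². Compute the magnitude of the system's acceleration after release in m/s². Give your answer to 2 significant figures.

3.7 m/s²

Resolve each weight along its own incline: the 4 kg mass has component 4 × 9.81 × sin 32° = 20.794 N down its slope, and the 12 kg mass has 12 × 9.81 × sin 43° = 80.285 N down its slope.
The 12 kg side's 80.285 N exceeds the other side's 20.794 N, so that mass slides down and the 4 kg mass slides up. Taking that direction as positive, Newton's second law for the whole system gives 80.285 − 20.794 = (4 + 12) a, so a = 59.491 / 16 = 3.7182 m/s².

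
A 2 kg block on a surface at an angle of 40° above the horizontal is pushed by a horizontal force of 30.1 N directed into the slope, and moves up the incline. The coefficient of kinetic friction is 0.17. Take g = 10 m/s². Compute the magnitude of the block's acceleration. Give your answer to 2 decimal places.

2.15 m/s²

The horizontal push has components F cos 40° = 30.1 × 0.7660 = 23.057 N up the incline and F sin 40° = 30.1 × 0.6428 = 19.348 N pressing into the surface.
The normal force is therefore N = mg cos 40° + F sin 40° = 15.320 + 19.348 = 34.668 N, and kinetic friction down the slope is μN = 0.17 × 34.668 = 5.894 N.
Along the incline: F cos 40° − mg sin 40° − μN = ma, so 23.057 − 12.856 − 5.894 = 2 a, giving a = 2.1535 m/s².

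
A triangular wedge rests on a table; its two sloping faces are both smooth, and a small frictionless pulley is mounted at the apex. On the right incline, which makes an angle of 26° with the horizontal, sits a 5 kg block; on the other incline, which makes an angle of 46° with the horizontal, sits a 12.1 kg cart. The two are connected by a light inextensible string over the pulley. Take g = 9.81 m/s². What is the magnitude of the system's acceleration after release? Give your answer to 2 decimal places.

3.74 m/s²

Resolve each weight along its own incline: the 5 kg mass has component 5 × 9.81 × sin 26° = 21.502 N down its slope, and the 12.1 kg mass has 12.1 × 9.81 × sin 46° = 85.386 N down its slope.
The 12.1 kg side's 85.386 N exceeds the other side's 21.502 N, so that mass slides down and the 5 kg mass slides up. Taking that direction as positive, Newton's second law for the whole system gives 85.386 − 21.502 = (5 + 12.1) a, so a = 63.884 / 17.1 = 3.7359 m/s².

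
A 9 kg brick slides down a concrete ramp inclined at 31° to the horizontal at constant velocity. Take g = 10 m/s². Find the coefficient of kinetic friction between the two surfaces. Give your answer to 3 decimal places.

At constant velocity the net force along the incline is zero: mg sin 31° = μ mg cos 31°.
So μ = tan 31° = 0.5150 / 0.8572 = 0.6008.

0.601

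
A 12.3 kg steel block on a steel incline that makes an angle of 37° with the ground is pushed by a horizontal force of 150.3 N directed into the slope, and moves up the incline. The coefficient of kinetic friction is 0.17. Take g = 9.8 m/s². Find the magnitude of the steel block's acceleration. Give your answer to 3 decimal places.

1.280 m/s²

The horizontal push has components F cos 37° = 150.3 × 0.7986 = 120.030 N up the incline and F sin 37° = 150.3 × 0.6018 = 90.451 N pressing into the surface.
The normal force is therefore N = mg cos 37° + F sin 37° = 96.263 + 90.451 = 186.714 N, and kinetic friction down the slope is μN = 0.17 × 186.714 = 31.741 N.
Along the incline: F cos 37° − mg sin 37° − μN = ma, so 120.030 − 72.541 − 31.741 = 12.3 a, giving a = 1.2803 m/s².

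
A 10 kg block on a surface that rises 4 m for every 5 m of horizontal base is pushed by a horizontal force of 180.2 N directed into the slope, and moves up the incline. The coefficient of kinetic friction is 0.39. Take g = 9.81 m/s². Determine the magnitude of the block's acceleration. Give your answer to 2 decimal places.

0.57 m/s²

The horizontal push has components F cos 38.66° = 180.2 × 0.7809 = 140.718 N up the incline and F sin 38.66° = 180.2 × 0.6247 = 112.571 N pressing into the surface.
The normal force is therefore N = mg cos 38.66° + F sin 38.66° = 76.606 + 112.571 = 189.177 N, and kinetic friction down the slope is μN = 0.39 × 189.177 = 73.779 N.
Along the incline: F cos 38.66° − mg sin 38.66° − μN = ma, so 140.718 − 61.283 − 73.779 = 10 a, giving a = 0.5656 m/s².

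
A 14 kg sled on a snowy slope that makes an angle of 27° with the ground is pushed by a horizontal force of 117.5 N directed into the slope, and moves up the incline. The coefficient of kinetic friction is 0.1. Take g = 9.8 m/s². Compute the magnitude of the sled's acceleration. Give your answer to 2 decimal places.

1.77 m/s²

The horizontal push has components F cos 27° = 117.5 × 0.8910 = 104.692 N up the incline and F sin 27° = 117.5 × 0.4540 = 53.345 N pressing into the surface.
The normal force is therefore N = mg cos 27° + F sin 27° = 122.245 + 53.345 = 175.590 N, and kinetic friction down the slope is μN = 0.1 × 175.590 = 17.559 N.
Along the incline: F cos 27° − mg sin 27° − μN = ma, so 104.692 − 62.289 − 17.559 = 14 a, giving a = 1.7746 m/s².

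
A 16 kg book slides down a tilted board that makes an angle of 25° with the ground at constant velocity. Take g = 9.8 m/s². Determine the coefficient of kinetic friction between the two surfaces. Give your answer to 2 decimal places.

At constant velocity the net force along the incline is zero: mg sin 25° = μ mg cos 25°.
So μ = tan 25° = 0.4226 / 0.9063 = 0.4663.

0.47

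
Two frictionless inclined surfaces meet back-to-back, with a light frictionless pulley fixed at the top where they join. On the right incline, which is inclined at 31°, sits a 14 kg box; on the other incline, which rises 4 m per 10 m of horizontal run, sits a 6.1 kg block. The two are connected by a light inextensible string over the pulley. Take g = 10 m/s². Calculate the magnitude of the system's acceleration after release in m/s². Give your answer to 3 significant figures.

Resolve each weight along its own incline: the 14 kg mass has component 14 × 10 × sin 31° = 72.105 N down its slope, and the 6.1 kg mass has 6.1 × 10 × sin 21.80° = 22.655 N down its slope.
The 14 kg side's 72.105 N exceeds the other side's 22.655 N, so that mass slides down and the 6.1 kg mass slides up. Taking that direction as positive, Newton's second law for the whole system gives 72.105 − 22.655 = (14 + 6.1) a, so a = 49.450 / 20.1 = 2.4602 m/s².

2.46 m/s²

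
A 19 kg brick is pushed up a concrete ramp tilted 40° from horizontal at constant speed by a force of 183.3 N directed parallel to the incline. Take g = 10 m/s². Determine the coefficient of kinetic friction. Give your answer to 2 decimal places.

0.42

At constant speed ΣF = 0 along the incline. The applied 183.3 N acts up the slope; the weight component mg sin 40° = 122.130 N and kinetic friction μN both act down the slope.
So 183.3 = 122.130 + μ × 145.548, giving μ = (183.3 − 122.130) / 145.548 = 0.4203.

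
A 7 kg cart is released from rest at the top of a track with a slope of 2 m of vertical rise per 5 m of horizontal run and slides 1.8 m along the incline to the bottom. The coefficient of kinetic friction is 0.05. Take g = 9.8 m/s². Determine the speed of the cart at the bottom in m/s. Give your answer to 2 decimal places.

The weight component along the incline is mg sin 21.80° = 25.477 N and the normal force is N = mg cos 21.80° = 63.694 N.
Friction up the slope is f = μN = 0.05 × 63.694 = 3.185 N, so the net downslope force is 25.477 − 3.185 = 22.292 N and a = 22.292 / 7 = 3.1846 m/s².
Starting from rest over a distance of 1.8 m, v² = 2aL = 2 × 3.1846 × 1.8 = 11.4646, so v = 3.3859 m/s.

3.39 m/s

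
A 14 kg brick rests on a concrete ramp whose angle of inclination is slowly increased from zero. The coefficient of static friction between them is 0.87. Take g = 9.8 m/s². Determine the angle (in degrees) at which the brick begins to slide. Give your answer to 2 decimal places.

41.02°

At the threshold of sliding, static friction is at its maximum μ_s N and exactly balances the weight component along the incline: mg sin θ = μ_s mg cos θ.
Hence tan θ = μ_s = 0.87, so θ = arctan(0.87) = 41.0233°.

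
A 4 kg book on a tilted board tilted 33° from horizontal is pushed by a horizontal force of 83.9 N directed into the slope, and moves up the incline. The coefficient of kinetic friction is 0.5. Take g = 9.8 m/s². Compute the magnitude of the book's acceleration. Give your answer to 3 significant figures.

The horizontal push has components F cos 33° = 83.9 × 0.8387 = 70.367 N up the incline and F sin 33° = 83.9 × 0.5446 = 45.692 N pressing into the surface.
The normal force is therefore N = mg cos 33° + F sin 33° = 32.877 + 45.692 = 78.569 N, and kinetic friction down the slope is μN = 0.5 × 78.569 = 39.285 N.
Along the incline: F cos 33° − mg sin 33° − μN = ma, so 70.367 − 21.348 − 39.285 = 4 a, giving a = 2.4335 m/s².

2.43 m/s²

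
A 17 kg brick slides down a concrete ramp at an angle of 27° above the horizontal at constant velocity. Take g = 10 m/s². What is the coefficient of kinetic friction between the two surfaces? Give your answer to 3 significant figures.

At constant velocity the net force along the incline is zero: mg sin 27° = μ mg cos 27°.
So μ = tan 27° = 0.4540 / 0.8910 = 0.5095.

0.510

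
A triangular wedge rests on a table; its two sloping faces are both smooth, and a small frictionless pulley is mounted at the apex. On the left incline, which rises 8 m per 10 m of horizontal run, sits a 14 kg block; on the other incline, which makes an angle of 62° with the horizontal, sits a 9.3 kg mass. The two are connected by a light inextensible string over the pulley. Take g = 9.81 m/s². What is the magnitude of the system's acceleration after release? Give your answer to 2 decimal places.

Resolve each weight along its own incline: the 14 kg mass has component 14 × 9.81 × sin 38.66° = 85.796 N down its slope, and the 9.3 kg mass has 9.3 × 9.81 × sin 62° = 80.554 N down its slope.
The 14 kg side's 85.796 N exceeds the other side's 80.554 N, so that mass slides down and the 9.3 kg mass slides up. Taking that direction as positive, Newton's second law for the whole system gives 85.796 − 80.554 = (14 + 9.3) a, so a = 5.242 / 23.3 = 0.2250 m/s².

0.22 m/s²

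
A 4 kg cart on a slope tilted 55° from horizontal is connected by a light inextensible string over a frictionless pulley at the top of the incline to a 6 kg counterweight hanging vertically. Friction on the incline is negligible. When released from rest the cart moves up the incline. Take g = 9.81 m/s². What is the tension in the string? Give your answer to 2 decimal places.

For the cart on the incline: the weight component along the slope is m₁g sin 55° = 4 × 9.81 × 0.8192 = 32.145 N and the normal force is N = m₁g cos 55° = 22.507 N.
Newton's second law for the cart (up-slope positive): T − 32.145 = 4 a. For the hanging counterweight (downward positive): 6 × 9.81 − T = 6 a.
Adding the two equations eliminates T: 26.715 = 10 a, so a = 2.6715 m/s².
Then from the hanging counterweight's equation, T = 6 × (9.81 − 2.6715) = 42.831 N.

42.83 N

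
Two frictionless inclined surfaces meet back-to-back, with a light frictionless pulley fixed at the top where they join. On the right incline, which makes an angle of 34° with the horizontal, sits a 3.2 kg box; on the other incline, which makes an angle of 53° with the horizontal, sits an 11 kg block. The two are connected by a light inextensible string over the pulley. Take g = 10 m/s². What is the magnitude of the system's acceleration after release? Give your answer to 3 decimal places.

Resolve each weight along its own incline: the 3.2 kg mass has component 3.2 × 10 × sin 34° = 17.894 N down its slope, and the 11 kg mass has 11 × 10 × sin 53° = 87.850 N down its slope.
The 11 kg side's 87.850 N exceeds the other side's 17.894 N, so that mass slides down and the 3.2 kg mass slides up. Taking that direction as positive, Newton's second law for the whole system gives 87.850 − 17.894 = (3.2 + 11) a, so a = 69.956 / 14.2 = 4.9265 m/s².

4.926 m/s²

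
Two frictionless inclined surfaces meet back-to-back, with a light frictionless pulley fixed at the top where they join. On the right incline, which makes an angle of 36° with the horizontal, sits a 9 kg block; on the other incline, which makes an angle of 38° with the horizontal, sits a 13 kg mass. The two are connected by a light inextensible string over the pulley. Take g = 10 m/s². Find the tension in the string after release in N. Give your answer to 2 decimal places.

Resolve each weight along its own incline: the 9 kg mass has component 9 × 10 × sin 36° = 52.901 N down its slope, and the 13 kg mass has 13 × 10 × sin 38° = 80.036 N down its slope.
The 13 kg side's 80.036 N exceeds the other side's 52.901 N, so that mass slides down and the 9 kg mass slides up. Taking that direction as positive, Newton's second law for the whole system gives 80.036 − 52.901 = (9 + 13) a, so a = 27.135 / 22 = 1.2334 m/s².
For the 9 kg mass (up-slope positive): T − 52.901 = 9 × 1.2334, so T = 64.002 N.

64.00 N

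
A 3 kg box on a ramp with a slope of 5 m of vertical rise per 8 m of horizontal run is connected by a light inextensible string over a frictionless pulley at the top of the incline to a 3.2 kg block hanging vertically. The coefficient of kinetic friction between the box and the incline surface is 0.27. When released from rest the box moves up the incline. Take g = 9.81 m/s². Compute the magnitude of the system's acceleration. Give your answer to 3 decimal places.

1.461 m/s²

For the box on the incline: the weight component along the slope is m₁g sin 32.01° = 3 × 9.81 × 0.5300 = 15.598 N and the normal force is N = m₁g cos 32.01° = 24.957 N.
Kinetic friction opposes the box's motion up the incline: f = μN = 0.27 × 24.957 = 6.738 N acting down the slope.
Newton's second law for the box (up-slope positive): T − 15.598 − 6.738 = 3 a. For the hanging block (downward positive): 3.2 × 9.81 − T = 3.2 a.
Adding the two equations eliminates T: 9.056 = 6.2 a, so a = 1.4606 m/s².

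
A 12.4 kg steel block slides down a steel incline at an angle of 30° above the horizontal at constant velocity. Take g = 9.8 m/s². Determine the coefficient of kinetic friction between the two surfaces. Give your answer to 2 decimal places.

0.58

At constant velocity the net force along the incline is zero: mg sin 30° = μ mg cos 30°.
So μ = tan 30° = 0.5000 / 0.8660 = 0.5774.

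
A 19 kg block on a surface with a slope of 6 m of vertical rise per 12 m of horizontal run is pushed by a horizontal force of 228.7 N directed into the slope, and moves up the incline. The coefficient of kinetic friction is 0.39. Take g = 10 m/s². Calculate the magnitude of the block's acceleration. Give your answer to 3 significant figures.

The horizontal push has components F cos 26.57° = 228.7 × 0.8944 = 204.549 N up the incline and F sin 26.57° = 228.7 × 0.4472 = 102.275 N pressing into the surface.
The normal force is therefore N = mg cos 26.57° + F sin 26.57° = 169.936 + 102.275 = 272.211 N, and kinetic friction down the slope is μN = 0.39 × 272.211 = 106.162 N.
Along the incline: F cos 26.57° − mg sin 26.57° − μN = ma, so 204.549 − 84.968 − 106.162 = 19 a, giving a = 0.7063 m/s².

0.706 m/s²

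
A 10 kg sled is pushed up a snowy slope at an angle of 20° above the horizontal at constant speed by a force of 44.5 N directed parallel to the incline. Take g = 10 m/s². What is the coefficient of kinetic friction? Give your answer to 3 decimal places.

0.110

At constant speed ΣF = 0 along the incline. The applied 44.5 N acts up the slope; the weight component mg sin 20° = 34.202 N and kinetic friction μN both act down the slope.
So 44.5 = 34.202 + μ × 93.969, giving μ = (44.5 − 34.202) / 93.969 = 0.1096.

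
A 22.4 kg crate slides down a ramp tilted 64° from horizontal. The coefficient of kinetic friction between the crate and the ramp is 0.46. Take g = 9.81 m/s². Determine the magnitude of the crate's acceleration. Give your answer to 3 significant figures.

6.84 m/s²

Resolving the weight along the incline: the component pulling the crate down the slope is mg sin 64° = 22.4 × 9.81 × 0.8988 = 197.506 N, and the normal force is N = mg cos 64° = 22.4 × 9.81 × 0.4384 = 96.336 N.
Kinetic friction acts up the slope with magnitude f = μN = 0.46 × 96.336 = 44.315 N.
Net force along the incline is 197.506 − 44.315 = 153.191 N, so a = 153.191 / 22.4 = 6.8389 m/s².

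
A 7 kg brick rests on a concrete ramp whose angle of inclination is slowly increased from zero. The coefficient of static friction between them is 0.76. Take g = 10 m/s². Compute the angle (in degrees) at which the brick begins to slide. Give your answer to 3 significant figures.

At the threshold of sliding, static friction is at its maximum μ_s N and exactly balances the weight component along the incline: mg sin θ = μ_s mg cos θ.
Hence tan θ = μ_s = 0.76, so θ = arctan(0.76) = 37.2348°.

37.2°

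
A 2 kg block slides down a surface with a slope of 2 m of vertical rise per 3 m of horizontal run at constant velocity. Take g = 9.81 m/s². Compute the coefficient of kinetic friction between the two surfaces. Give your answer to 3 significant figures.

0.667

At constant velocity the net force along the incline is zero: mg sin 33.69° = μ mg cos 33.69°.
So μ = tan 33.69° = 0.5547 / 0.8321 = 0.6666.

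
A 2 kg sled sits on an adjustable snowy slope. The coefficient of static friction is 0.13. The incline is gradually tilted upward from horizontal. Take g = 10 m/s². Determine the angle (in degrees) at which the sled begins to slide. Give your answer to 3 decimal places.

7.407°

At the threshold of sliding, static friction is at its maximum μ_s N and exactly balances the weight component along the incline: mg sin θ = μ_s mg cos θ.
Hence tan θ = μ_s = 0.13, so θ = arctan(0.13) = 7.4069°.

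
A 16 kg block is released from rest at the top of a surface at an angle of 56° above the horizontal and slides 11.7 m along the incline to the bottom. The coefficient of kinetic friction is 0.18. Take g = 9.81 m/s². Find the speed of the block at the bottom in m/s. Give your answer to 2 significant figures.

The weight component along the incline is mg sin 56° = 130.126 N and the normal force is N = mg cos 56° = 87.771 N.
Friction up the slope is f = μN = 0.18 × 87.771 = 15.799 N, so the net downslope force is 130.126 − 15.799 = 114.327 N and a = 114.327 / 16 = 7.1454 m/s².
Starting from rest over a distance of 11.7 m, v² = 2aL = 2 × 7.1454 × 11.7 = 167.2024, so v = 12.9307 m/s.

13 m/s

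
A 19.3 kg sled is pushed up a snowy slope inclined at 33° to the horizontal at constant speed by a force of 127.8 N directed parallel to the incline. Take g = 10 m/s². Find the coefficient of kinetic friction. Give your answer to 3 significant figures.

0.140

At constant speed ΣF = 0 along the incline. The applied 127.8 N acts up the slope; the weight component mg sin 33° = 105.115 N and kinetic friction μN both act down the slope.
So 127.8 = 105.115 + μ × 161.863, giving μ = (127.8 − 105.115) / 161.863 = 0.1401.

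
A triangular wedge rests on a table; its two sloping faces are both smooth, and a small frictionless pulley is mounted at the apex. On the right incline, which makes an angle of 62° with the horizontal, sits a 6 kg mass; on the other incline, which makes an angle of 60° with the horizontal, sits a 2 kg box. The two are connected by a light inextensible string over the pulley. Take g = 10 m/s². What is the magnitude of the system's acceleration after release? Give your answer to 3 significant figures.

4.46 m/s²

Resolve each weight along its own incline: the 6 kg mass has component 6 × 10 × sin 62° = 52.977 N down its slope, and the 2 kg mass has 2 × 10 × sin 60° = 17.321 N down its slope.
The 6 kg side's 52.977 N exceeds the other side's 17.321 N, so that mass slides down and the 2 kg mass slides up. Taking that direction as positive, Newton's second law for the whole system gives 52.977 − 17.321 = (6 + 2) a, so a = 35.656 / 8 = 4.4570 m/s².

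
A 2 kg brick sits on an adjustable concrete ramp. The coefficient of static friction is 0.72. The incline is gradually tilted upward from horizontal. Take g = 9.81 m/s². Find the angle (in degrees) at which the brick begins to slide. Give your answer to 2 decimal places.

35.75°

At the threshold of sliding, static friction is at its maximum μ_s N and exactly balances the weight component along the incline: mg sin θ = μ_s mg cos θ.
Hence tan θ = μ_s = 0.72, so θ = arctan(0.72) = 35.7539°.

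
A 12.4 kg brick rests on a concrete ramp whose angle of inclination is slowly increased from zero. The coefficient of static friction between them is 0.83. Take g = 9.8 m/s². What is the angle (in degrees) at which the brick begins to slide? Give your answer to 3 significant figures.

39.7°

At the threshold of sliding, static friction is at its maximum μ_s N and exactly balances the weight component along the incline: mg sin θ = μ_s mg cos θ.
Hence tan θ = μ_s = 0.83, so θ = arctan(0.83) = 39.6927°.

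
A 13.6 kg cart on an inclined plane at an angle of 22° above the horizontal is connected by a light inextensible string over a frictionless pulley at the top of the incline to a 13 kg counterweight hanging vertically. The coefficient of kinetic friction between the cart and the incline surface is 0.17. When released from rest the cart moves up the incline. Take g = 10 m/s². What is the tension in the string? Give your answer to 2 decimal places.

For the cart on the incline: the weight component along the slope is m₁g sin 22° = 13.6 × 10 × 0.3746 = 50.946 N and the normal force is N = m₁g cos 22° = 126.097 N.
Kinetic friction opposes the cart's motion up the incline: f = μN = 0.17 × 126.097 = 21.436 N acting down the slope.
Newton's second law for the cart (up-slope positive): T − 50.946 − 21.436 = 13.6 a. For the hanging counterweight (downward positive): 13 × 10 − T = 13 a.
Adding the two equations eliminates T: 57.618 = 26.6 a, so a = 2.1661 m/s².
Then from the hanging counterweight's equation, T = 13 × (10 − 2.1661) = 101.841 N.

101.84 N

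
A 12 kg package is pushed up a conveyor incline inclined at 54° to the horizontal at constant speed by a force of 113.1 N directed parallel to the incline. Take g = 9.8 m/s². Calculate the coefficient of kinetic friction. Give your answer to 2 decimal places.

0.26

At constant speed ΣF = 0 along the incline. The applied 113.1 N acts up the slope; the weight component mg sin 54° = 95.140 N and kinetic friction μN both act down the slope.
So 113.1 = 95.140 + μ × 69.124, giving μ = (113.1 − 95.140) / 69.124 = 0.2598.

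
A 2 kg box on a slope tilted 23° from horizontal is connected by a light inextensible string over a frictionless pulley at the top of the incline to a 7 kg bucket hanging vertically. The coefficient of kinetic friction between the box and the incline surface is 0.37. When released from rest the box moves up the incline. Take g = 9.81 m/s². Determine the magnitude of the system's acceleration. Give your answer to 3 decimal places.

For the box on the incline: the weight component along the slope is m₁g sin 23° = 2 × 9.81 × 0.3907 = 7.666 N and the normal force is N = m₁g cos 23° = 18.060 N.
Kinetic friction opposes the box's motion up the incline: f = μN = 0.37 × 18.060 = 6.682 N acting down the slope.
Newton's second law for the box (up-slope positive): T − 7.666 − 6.682 = 2 a. For the hanging bucket (downward positive): 7 × 9.81 − T = 7 a.
Adding the two equations eliminates T: 54.322 = 9 a, so a = 6.0358 m/s².

6.036 m/s²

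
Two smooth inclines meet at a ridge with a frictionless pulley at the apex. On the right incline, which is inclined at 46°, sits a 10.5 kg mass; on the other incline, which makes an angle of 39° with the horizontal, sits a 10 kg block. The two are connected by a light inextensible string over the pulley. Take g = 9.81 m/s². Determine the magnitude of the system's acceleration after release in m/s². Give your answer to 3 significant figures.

Resolve each weight along its own incline: the 10.5 kg mass has component 10.5 × 9.81 × sin 46° = 74.096 N down its slope, and the 10 kg mass has 10 × 9.81 × sin 39° = 61.736 N down its slope.
The 10.5 kg side's 74.096 N exceeds the other side's 61.736 N, so that mass slides down and the 10 kg mass slides up. Taking that direction as positive, Newton's second law for the whole system gives 74.096 − 61.736 = (10.5 + 10) a, so a = 12.360 / 20.5 = 0.6029 m/s².

0.603 m/s²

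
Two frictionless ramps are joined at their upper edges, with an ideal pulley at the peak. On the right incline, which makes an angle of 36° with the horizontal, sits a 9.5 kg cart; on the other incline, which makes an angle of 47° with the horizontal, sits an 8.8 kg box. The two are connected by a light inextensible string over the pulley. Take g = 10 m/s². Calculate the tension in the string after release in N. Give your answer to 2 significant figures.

Resolve each weight along its own incline: the 9.5 kg mass has component 9.5 × 10 × sin 36° = 55.840 N down its slope, and the 8.8 kg mass has 8.8 × 10 × sin 47° = 64.359 N down its slope.
The 8.8 kg side's 64.359 N exceeds the other side's 55.840 N, so that mass slides down and the 9.5 kg mass slides up. Taking that direction as positive, Newton's second law for the whole system gives 64.359 − 55.840 = (9.5 + 8.8) a, so a = 8.519 / 18.3 = 0.4655 m/s².
For the 9.5 kg mass (up-slope positive): T − 55.840 = 9.5 × 0.4655, so T = 60.262 N.

60 N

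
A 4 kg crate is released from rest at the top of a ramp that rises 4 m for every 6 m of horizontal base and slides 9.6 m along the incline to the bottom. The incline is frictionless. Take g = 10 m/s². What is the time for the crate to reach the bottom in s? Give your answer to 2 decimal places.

1.86 s

The weight component along the incline is mg sin 33.69° = 22.188 N and the normal force is N = mg cos 33.69° = 33.282 N.
With no friction, a = g sin 33.69° = 5.5470 m/s².
Starting from rest, L = ½at², so t = √(2L/a) = √(2 × 9.6 / 5.5470) = 1.8605 s.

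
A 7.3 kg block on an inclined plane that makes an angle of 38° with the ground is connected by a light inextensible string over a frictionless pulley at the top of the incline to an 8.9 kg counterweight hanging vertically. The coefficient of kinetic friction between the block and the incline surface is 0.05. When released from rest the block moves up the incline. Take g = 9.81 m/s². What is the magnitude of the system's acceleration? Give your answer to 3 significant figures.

For the block on the incline: the weight component along the slope is m₁g sin 38° = 7.3 × 9.81 × 0.6157 = 44.092 N and the normal force is N = m₁g cos 38° = 56.432 N.
Kinetic friction opposes the block's motion up the incline: f = μN = 0.05 × 56.432 = 2.822 N acting down the slope.
Newton's second law for the block (up-slope positive): T − 44.092 − 2.822 = 7.3 a. For the hanging counterweight (downward positive): 8.9 × 9.81 − T = 8.9 a.
Adding the two equations eliminates T: 40.395 = 16.2 a, so a = 2.4935 m/s².

2.49 m/s²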